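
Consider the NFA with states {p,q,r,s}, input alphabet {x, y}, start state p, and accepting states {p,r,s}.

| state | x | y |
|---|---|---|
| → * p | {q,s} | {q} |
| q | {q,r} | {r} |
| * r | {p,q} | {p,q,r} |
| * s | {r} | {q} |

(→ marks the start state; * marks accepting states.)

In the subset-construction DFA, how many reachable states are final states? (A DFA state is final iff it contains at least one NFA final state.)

Start state of the DFA: {p}.
{p} --x--> {q,s}  [new]
{p} --y--> {q}  [new]
{q,s} --x--> {q,r}  [new]
{q,s} --y--> {q,r}  [seen]
{q} --x--> {q,r}  [seen]
{q} --y--> {r}  [new]
{q,r} --x--> {p,q,r}  [new]
{q,r} --y--> {p,q,r}  [seen]
{r} --x--> {p,q}  [new]
{r} --y--> {p,q,r}  [seen]
{p,q,r} --x--> {p,q,r,s}  [new]
{p,q,r} --y--> {p,q,r}  [seen]
{p,q} --x--> {q,r,s}  [new]
{p,q} --y--> {q,r}  [seen]
{p,q,r,s} --x--> {p,q,r,s}  [seen]
{p,q,r,s} --y--> {p,q,r}  [seen]
{q,r,s} --x--> {p,q,r}  [seen]
{q,r,s} --y--> {p,q,r}  [seen]
Reachable DFA states: {p}, {q,s}, {q}, {q,r}, {r}, {p,q,r}, {p,q}, {p,q,r,s}, {q,r,s}.
Accepting DFA states (contain an NFA accepting state): {p}, {q,s}, {q,r}, {r}, {p,q,r}, {p,q}, {p,q,r,s}, {q,r,s}.

8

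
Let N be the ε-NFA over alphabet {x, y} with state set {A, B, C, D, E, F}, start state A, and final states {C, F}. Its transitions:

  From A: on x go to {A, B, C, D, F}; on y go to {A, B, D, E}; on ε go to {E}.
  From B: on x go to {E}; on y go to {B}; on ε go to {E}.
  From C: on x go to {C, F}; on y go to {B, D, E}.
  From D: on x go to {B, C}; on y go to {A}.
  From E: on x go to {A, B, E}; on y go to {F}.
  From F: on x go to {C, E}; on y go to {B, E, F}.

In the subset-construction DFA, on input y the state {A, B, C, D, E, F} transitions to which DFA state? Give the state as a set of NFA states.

{A, B, D, E, F}

δ(A,y) = {A, B, D, E}; δ(B,y) = {B}; δ(C,y) = {B, D, E}; δ(D,y) = {A}; δ(E,y) = {F}; δ(F,y) = {B, E, F}.
Union: {A, B, D, E, F}.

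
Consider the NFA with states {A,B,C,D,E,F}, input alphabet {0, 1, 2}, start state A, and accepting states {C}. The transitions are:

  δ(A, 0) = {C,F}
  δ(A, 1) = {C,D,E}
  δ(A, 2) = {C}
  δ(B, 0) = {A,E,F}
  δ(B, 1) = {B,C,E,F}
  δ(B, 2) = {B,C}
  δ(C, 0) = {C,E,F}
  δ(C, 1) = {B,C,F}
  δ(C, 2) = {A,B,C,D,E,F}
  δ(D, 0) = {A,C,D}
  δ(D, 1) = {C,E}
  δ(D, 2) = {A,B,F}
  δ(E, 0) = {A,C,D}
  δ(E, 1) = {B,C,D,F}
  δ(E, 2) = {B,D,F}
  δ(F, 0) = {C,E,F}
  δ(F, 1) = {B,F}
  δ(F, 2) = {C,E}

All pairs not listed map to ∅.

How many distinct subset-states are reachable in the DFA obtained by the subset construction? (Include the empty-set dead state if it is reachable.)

Start state of the DFA: {A}.
{A} --0--> {C,F}  [new]
{A} --1--> {C,D,E}  [new]
{A} --2--> {C}  [new]
{C,F} --0--> {C,E,F}  [new]
{C,F} --1--> {B,C,F}  [new]
{C,F} --2--> {A,B,C,D,E,F}  [new]
{C,D,E} --0--> {A,C,D,E,F}  [new]
{C,D,E} --1--> {B,C,D,E,F}  [new]
{C,D,E} --2--> {A,B,C,D,E,F}  [seen]
{C} --0--> {C,E,F}  [seen]
{C} --1--> {B,C,F}  [seen]
{C} --2--> {A,B,C,D,E,F}  [seen]
{C,E,F} --0--> {A,C,D,E,F}  [seen]
{C,E,F} --1--> {B,C,D,F}  [new]
{C,E,F} --2--> {A,B,C,D,E,F}  [seen]
{B,C,F} --0--> {A,C,E,F}  [new]
{B,C,F} --1--> {B,C,E,F}  [new]
{B,C,F} --2--> {A,B,C,D,E,F}  [seen]
{A,B,C,D,E,F} --0--> {A,C,D,E,F}  [seen]
{A,B,C,D,E,F} --1--> {B,C,D,E,F}  [seen]
{A,B,C,D,E,F} --2--> {A,B,C,D,E,F}  [seen]
{A,C,D,E,F} --0--> {A,C,D,E,F}  [seen]
{A,C,D,E,F} --1--> {B,C,D,E,F}  [seen]
{A,C,D,E,F} --2--> {A,B,C,D,E,F}  [seen]
{B,C,D,E,F} --0--> {A,C,D,E,F}  [seen]
{B,C,D,E,F} --1--> {B,C,D,E,F}  [seen]
{B,C,D,E,F} --2--> {A,B,C,D,E,F}  [seen]
{B,C,D,F} --0--> {A,C,D,E,F}  [seen]
{B,C,D,F} --1--> {B,C,E,F}  [seen]
{B,C,D,F} --2--> {A,B,C,D,E,F}  [seen]
{A,C,E,F} --0--> {A,C,D,E,F}  [seen]
{A,C,E,F} --1--> {B,C,D,E,F}  [seen]
{A,C,E,F} --2--> {A,B,C,D,E,F}  [seen]
{B,C,E,F} --0--> {A,C,D,E,F}  [seen]
{B,C,E,F} --1--> {B,C,D,E,F}  [seen]
{B,C,E,F} --2--> {A,B,C,D,E,F}  [seen]
Reachable DFA states: {A}, {C,F}, {C,D,E}, {C}, {C,E,F}, {B,C,F}, {A,B,C,D,E,F}, {A,C,D,E,F}, {B,C,D,E,F}, {B,C,D,F}, {A,C,E,F}, {B,C,E,F}.

12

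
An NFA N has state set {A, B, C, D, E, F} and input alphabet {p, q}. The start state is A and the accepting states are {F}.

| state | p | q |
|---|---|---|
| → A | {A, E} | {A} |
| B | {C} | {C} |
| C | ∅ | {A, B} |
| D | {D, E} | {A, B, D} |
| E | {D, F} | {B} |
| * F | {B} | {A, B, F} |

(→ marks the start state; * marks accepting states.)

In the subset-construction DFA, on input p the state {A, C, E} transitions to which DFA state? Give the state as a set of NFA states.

{A, D, E, F}

δ(A,p) = {A, E}; δ(C,p) = ∅; δ(E,p) = {D, F}.
Union: {A, D, E, F}.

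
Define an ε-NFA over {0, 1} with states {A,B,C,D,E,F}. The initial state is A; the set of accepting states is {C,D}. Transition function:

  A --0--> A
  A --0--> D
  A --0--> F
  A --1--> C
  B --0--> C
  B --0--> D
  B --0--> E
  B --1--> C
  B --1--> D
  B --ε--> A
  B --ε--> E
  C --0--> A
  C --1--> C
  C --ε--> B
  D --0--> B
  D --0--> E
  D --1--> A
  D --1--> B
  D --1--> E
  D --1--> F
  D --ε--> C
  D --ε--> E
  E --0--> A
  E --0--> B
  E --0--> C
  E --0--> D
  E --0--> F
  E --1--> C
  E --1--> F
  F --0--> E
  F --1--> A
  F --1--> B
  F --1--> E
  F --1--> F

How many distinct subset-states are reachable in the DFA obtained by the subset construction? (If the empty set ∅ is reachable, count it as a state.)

3

Start state of the DFA: {A} (ε-closure of the NFA start).
{A} --0--> {A,B,C,D,E,F}  [new]
{A} --1--> {A,B,C,E}  [new]
{A,B,C,D,E,F} --0--> {A,B,C,D,E,F}  [seen]
{A,B,C,D,E,F} --1--> {A,B,C,D,E,F}  [seen]
{A,B,C,E} --0--> {A,B,C,D,E,F}  [seen]
{A,B,C,E} --1--> {A,B,C,D,E,F}  [seen]
Reachable DFA states: {A}, {A,B,C,D,E,F}, {A,B,C,E}.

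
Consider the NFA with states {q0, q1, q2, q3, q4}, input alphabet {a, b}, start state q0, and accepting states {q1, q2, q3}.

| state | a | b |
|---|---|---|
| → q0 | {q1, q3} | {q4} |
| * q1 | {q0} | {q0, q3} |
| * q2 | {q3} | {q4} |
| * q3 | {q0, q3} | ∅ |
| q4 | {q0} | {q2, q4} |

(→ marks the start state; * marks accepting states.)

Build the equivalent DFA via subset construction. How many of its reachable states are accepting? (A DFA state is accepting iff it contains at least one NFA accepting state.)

Start state of the DFA: {q0}.
{q0} --a--> {q1, q3}  [new]
{q0} --b--> {q4}  [new]
{q1, q3} --a--> {q0, q3}  [new]
{q1, q3} --b--> {q0, q3}  [seen]
{q4} --a--> {q0}  [seen]
{q4} --b--> {q2, q4}  [new]
{q0, q3} --a--> {q0, q1, q3}  [new]
{q0, q3} --b--> {q4}  [seen]
{q2, q4} --a--> {q0, q3}  [seen]
{q2, q4} --b--> {q2, q4}  [seen]
{q0, q1, q3} --a--> {q0, q1, q3}  [seen]
{q0, q1, q3} --b--> {q0, q3, q4}  [new]
{q0, q3, q4} --a--> {q0, q1, q3}  [seen]
{q0, q3, q4} --b--> {q2, q4}  [seen]
Reachable DFA states: {q0}, {q1, q3}, {q4}, {q0, q3}, {q2, q4}, {q0, q1, q3}, {q0, q3, q4}.
Accepting DFA states (contain an NFA accepting state): {q1, q3}, {q0, q3}, {q2, q4}, {q0, q1, q3}, {q0, q3, q4}.

5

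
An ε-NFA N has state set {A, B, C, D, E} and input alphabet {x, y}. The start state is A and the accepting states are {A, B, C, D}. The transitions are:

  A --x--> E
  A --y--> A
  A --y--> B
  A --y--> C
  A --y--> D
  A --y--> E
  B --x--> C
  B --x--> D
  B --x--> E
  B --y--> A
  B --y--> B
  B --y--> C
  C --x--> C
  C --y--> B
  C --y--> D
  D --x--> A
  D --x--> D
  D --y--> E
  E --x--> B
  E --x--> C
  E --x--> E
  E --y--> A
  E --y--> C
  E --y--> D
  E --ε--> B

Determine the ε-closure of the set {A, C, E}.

Begin with {A, C, E}.
E →ε {B}; add B.
ε-closure = {A, B, C, E}.

{A, B, C, E}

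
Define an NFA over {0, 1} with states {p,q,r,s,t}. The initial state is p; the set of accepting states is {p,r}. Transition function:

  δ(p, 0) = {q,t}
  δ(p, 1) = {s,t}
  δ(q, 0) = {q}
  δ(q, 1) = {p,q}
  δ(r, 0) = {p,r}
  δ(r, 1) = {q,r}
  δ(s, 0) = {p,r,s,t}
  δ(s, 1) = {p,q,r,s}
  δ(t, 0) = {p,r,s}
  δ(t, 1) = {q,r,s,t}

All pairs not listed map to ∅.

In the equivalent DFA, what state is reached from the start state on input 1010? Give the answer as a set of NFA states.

{p,q,r,s,t}

Start: {p}.
δ(p,1) = {s,t}.
Union: {s,t}.
After 1: {s,t}.
δ(s,0) = {p,r,s,t}; δ(t,0) = {p,r,s}.
Union: {p,r,s,t}.
After 0: {p,r,s,t}.
δ(p,1) = {s,t}; δ(r,1) = {q,r}; δ(s,1) = {p,q,r,s}; δ(t,1) = {q,r,s,t}.
Union: {p,q,r,s,t}.
After 1: {p,q,r,s,t}.
δ(p,0) = {q,t}; δ(q,0) = {q}; δ(r,0) = {p,r}; δ(s,0) = {p,r,s,t}; δ(t,0) = {p,r,s}.
Union: {p,q,r,s,t}.
After 0: {p,q,r,s,t}.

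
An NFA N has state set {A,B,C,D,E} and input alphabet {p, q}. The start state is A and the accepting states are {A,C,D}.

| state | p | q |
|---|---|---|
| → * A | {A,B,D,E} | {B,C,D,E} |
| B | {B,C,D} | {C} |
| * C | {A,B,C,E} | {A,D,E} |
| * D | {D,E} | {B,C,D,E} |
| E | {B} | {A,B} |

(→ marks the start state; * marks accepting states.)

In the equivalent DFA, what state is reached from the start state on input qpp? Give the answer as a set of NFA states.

{A,B,C,D,E}

Start: {A}.
δ(A,q) = {B,C,D,E}.
Union: {B,C,D,E}.
After q: {B,C,D,E}.
δ(B,p) = {B,C,D}; δ(C,p) = {A,B,C,E}; δ(D,p) = {D,E}; δ(E,p) = {B}.
Union: {A,B,C,D,E}.
After p: {A,B,C,D,E}.
δ(A,p) = {A,B,D,E}; δ(B,p) = {B,C,D}; δ(C,p) = {A,B,C,E}; δ(D,p) = {D,E}; δ(E,p) = {B}.
Union: {A,B,C,D,E}.
After p: {A,B,C,D,E}.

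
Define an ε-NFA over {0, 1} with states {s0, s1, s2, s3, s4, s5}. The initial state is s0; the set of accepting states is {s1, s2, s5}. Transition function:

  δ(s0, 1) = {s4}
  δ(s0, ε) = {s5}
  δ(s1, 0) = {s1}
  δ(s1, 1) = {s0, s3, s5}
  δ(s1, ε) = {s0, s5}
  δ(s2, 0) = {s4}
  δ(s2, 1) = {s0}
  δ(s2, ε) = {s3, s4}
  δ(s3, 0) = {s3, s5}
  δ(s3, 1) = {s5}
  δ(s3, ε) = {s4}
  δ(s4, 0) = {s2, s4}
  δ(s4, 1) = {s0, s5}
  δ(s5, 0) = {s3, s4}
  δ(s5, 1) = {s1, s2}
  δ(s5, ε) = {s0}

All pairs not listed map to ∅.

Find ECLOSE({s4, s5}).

{s0, s4, s5}

Begin with {s4, s5}.
s5 →ε {s0}; add s0.
ε-closure = {s0, s4, s5}.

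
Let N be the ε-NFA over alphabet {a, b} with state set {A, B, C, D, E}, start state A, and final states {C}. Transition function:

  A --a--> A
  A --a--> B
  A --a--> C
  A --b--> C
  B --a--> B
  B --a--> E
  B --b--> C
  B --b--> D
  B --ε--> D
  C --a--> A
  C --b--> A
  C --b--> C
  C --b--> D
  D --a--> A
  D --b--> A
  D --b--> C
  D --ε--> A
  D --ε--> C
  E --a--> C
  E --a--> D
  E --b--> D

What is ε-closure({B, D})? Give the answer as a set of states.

Begin with {B, D}.
D →ε {A, C}; add A, C.
ε-closure = {A, B, C, D}.

{A, B, C, D}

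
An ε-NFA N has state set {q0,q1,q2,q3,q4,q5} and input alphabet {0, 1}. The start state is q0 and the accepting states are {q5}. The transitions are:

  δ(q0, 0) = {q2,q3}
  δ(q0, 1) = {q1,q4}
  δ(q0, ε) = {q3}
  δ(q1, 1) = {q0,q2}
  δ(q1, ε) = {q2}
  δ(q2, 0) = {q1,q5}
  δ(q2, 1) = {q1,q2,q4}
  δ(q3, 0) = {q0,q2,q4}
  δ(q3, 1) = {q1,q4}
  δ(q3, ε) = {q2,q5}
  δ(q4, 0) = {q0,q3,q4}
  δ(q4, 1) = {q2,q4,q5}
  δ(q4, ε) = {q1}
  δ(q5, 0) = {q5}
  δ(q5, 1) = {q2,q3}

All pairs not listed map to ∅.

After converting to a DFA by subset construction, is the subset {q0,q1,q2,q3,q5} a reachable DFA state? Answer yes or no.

Start state of the DFA: {q0,q2,q3,q5} (ε-closure of the NFA start).
{q0,q2,q3,q5} --0--> {q0,q1,q2,q3,q4,q5}  [new]
{q0,q2,q3,q5} --1--> {q1,q2,q3,q4,q5}  [new]
{q0,q1,q2,q3,q4,q5} --0--> {q0,q1,q2,q3,q4,q5}  [seen]
{q0,q1,q2,q3,q4,q5} --1--> {q0,q1,q2,q3,q4,q5}  [seen]
{q1,q2,q3,q4,q5} --0--> {q0,q1,q2,q3,q4,q5}  [seen]
{q1,q2,q3,q4,q5} --1--> {q0,q1,q2,q3,q4,q5}  [seen]
Reachable DFA states: {q0,q2,q3,q5}, {q0,q1,q2,q3,q4,q5}, {q1,q2,q3,q4,q5}.
{q0,q1,q2,q3,q5} is not among them.

no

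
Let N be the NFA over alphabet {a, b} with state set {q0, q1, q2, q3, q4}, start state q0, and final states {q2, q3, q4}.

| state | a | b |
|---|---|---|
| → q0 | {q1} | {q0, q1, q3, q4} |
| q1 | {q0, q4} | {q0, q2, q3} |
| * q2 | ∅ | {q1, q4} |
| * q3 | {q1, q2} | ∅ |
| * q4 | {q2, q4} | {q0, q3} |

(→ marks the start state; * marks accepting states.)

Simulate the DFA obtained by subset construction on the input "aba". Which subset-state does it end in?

{q1, q2}

Start: {q0}.
δ(q0,a) = {q1}.
Union: {q1}.
After a: {q1}.
δ(q1,b) = {q0, q2, q3}.
Union: {q0, q2, q3}.
After b: {q0, q2, q3}.
δ(q0,a) = {q1}; δ(q2,a) = ∅; δ(q3,a) = {q1, q2}.
Union: {q1, q2}.
After a: {q1, q2}.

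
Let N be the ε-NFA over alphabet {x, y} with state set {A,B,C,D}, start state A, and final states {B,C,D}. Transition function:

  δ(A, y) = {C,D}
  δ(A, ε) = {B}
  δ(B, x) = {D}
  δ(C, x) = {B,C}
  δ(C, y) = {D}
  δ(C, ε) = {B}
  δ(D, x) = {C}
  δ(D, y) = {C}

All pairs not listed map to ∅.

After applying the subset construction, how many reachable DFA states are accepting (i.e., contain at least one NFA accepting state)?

4

Start state of the DFA: {A,B} (ε-closure of the NFA start).
{A,B} --x--> {D}  [new]
{A,B} --y--> {B,C,D}  [new]
{D} --x--> {B,C}  [new]
{D} --y--> {B,C}  [seen]
{B,C,D} --x--> {B,C,D}  [seen]
{B,C,D} --y--> {B,C,D}  [seen]
{B,C} --x--> {B,C,D}  [seen]
{B,C} --y--> {D}  [seen]
Reachable DFA states: {A,B}, {D}, {B,C,D}, {B,C}.
Accepting DFA states (contain an NFA accepting state): {A,B}, {D}, {B,C,D}, {B,C}.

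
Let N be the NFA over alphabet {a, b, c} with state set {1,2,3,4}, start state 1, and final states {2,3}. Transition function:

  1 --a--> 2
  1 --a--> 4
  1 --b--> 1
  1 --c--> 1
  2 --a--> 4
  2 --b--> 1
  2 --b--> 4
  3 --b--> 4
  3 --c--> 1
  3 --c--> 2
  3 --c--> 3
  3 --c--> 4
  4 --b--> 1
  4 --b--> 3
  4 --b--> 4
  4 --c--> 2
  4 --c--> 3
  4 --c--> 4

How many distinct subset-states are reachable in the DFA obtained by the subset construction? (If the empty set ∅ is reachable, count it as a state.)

Start state of the DFA: {1}.
{1} --a--> {2,4}  [new]
{1} --b--> {1}  [seen]
{1} --c--> {1}  [seen]
{2,4} --a--> {4}  [new]
{2,4} --b--> {1,3,4}  [new]
{2,4} --c--> {2,3,4}  [new]
{4} --a--> ∅  [new]
{4} --b--> {1,3,4}  [seen]
{4} --c--> {2,3,4}  [seen]
{1,3,4} --a--> {2,4}  [seen]
{1,3,4} --b--> {1,3,4}  [seen]
{1,3,4} --c--> {1,2,3,4}  [new]
{2,3,4} --a--> {4}  [seen]
{2,3,4} --b--> {1,3,4}  [seen]
{2,3,4} --c--> {1,2,3,4}  [seen]
∅ --a--> ∅  [seen]
∅ --b--> ∅  [seen]
∅ --c--> ∅  [seen]
{1,2,3,4} --a--> {2,4}  [seen]
{1,2,3,4} --b--> {1,3,4}  [seen]
{1,2,3,4} --c--> {1,2,3,4}  [seen]
Reachable DFA states: {1}, {2,4}, {4}, {1,3,4}, {2,3,4}, ∅, {1,2,3,4}.

7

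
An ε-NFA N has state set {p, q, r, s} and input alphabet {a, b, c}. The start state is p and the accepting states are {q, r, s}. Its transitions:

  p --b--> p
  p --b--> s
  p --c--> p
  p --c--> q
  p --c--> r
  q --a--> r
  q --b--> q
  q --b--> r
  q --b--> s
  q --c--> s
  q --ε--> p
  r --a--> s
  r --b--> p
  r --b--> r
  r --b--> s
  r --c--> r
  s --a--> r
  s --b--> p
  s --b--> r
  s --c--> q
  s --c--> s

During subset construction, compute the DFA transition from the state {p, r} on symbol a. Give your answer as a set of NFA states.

δ(p,a) = ∅; δ(r,a) = {s}.
Union: {s}.

{s}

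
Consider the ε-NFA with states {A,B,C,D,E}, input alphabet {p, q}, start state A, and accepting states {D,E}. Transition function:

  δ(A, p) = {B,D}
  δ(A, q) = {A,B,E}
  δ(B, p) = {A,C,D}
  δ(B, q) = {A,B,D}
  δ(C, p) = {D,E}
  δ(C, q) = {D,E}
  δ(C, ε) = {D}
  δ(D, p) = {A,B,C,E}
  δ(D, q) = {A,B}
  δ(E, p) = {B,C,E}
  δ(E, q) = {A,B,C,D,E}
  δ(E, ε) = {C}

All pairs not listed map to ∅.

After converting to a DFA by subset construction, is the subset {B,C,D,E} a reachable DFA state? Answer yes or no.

Start state of the DFA: {A} (ε-closure of the NFA start).
{A} --p--> {B,D}  [new]
{A} --q--> {A,B,C,D,E}  [new]
{B,D} --p--> {A,B,C,D,E}  [seen]
{B,D} --q--> {A,B,D}  [new]
{A,B,C,D,E} --p--> {A,B,C,D,E}  [seen]
{A,B,C,D,E} --q--> {A,B,C,D,E}  [seen]
{A,B,D} --p--> {A,B,C,D,E}  [seen]
{A,B,D} --q--> {A,B,C,D,E}  [seen]
Reachable DFA states: {A}, {B,D}, {A,B,C,D,E}, {A,B,D}.
{B,C,D,E} is not among them.

no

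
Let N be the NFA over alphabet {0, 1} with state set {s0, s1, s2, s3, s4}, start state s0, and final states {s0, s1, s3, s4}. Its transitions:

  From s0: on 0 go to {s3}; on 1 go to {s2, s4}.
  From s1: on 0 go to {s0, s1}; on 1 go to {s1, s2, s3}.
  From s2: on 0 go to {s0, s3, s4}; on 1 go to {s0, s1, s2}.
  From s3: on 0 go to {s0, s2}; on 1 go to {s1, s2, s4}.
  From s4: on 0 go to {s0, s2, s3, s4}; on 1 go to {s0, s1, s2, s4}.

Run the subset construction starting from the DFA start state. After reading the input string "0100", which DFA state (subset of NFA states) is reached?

Start: {s0}.
δ(s0,0) = {s3}.
Union: {s3}.
After 0: {s3}.
δ(s3,1) = {s1, s2, s4}.
Union: {s1, s2, s4}.
After 1: {s1, s2, s4}.
δ(s1,0) = {s0, s1}; δ(s2,0) = {s0, s3, s4}; δ(s4,0) = {s0, s2, s3, s4}.
Union: {s0, s1, s2, s3, s4}.
After 0: {s0, s1, s2, s3, s4}.
δ(s0,0) = {s3}; δ(s1,0) = {s0, s1}; δ(s2,0) = {s0, s3, s4}; δ(s3,0) = {s0, s2}; δ(s4,0) = {s0, s2, s3, s4}.
Union: {s0, s1, s2, s3, s4}.
After 0: {s0, s1, s2, s3, s4}.

{s0, s1, s2, s3, s4}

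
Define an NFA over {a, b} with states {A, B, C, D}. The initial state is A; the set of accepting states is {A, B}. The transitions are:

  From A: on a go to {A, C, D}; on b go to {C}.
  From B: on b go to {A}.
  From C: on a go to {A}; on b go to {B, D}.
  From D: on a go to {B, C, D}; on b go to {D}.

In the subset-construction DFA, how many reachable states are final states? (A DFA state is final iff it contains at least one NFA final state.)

7

Start state of the DFA: {A}.
{A} --a--> {A, C, D}  [new]
{A} --b--> {C}  [new]
{A, C, D} --a--> {A, B, C, D}  [new]
{A, C, D} --b--> {B, C, D}  [new]
{C} --a--> {A}  [seen]
{C} --b--> {B, D}  [new]
{A, B, C, D} --a--> {A, B, C, D}  [seen]
{A, B, C, D} --b--> {A, B, C, D}  [seen]
{B, C, D} --a--> {A, B, C, D}  [seen]
{B, C, D} --b--> {A, B, D}  [new]
{B, D} --a--> {B, C, D}  [seen]
{B, D} --b--> {A, D}  [new]
{A, B, D} --a--> {A, B, C, D}  [seen]
{A, B, D} --b--> {A, C, D}  [seen]
{A, D} --a--> {A, B, C, D}  [seen]
{A, D} --b--> {C, D}  [new]
{C, D} --a--> {A, B, C, D}  [seen]
{C, D} --b--> {B, D}  [seen]
Reachable DFA states: {A}, {A, C, D}, {C}, {A, B, C, D}, {B, C, D}, {B, D}, {A, B, D}, {A, D}, {C, D}.
Accepting DFA states (contain an NFA accepting state): {A}, {A, C, D}, {A, B, C, D}, {B, C, D}, {B, D}, {A, B, D}, {A, D}.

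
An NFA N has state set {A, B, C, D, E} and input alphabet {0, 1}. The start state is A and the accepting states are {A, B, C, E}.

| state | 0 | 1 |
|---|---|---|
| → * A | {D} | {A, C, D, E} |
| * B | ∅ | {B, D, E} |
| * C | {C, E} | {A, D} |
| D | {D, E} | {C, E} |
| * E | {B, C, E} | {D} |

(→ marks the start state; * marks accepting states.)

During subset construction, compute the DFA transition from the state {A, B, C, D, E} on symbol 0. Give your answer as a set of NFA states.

{B, C, D, E}

δ(A,0) = {D}; δ(B,0) = ∅; δ(C,0) = {C, E}; δ(D,0) = {D, E}; δ(E,0) = {B, C, E}.
Union: {B, C, D, E}.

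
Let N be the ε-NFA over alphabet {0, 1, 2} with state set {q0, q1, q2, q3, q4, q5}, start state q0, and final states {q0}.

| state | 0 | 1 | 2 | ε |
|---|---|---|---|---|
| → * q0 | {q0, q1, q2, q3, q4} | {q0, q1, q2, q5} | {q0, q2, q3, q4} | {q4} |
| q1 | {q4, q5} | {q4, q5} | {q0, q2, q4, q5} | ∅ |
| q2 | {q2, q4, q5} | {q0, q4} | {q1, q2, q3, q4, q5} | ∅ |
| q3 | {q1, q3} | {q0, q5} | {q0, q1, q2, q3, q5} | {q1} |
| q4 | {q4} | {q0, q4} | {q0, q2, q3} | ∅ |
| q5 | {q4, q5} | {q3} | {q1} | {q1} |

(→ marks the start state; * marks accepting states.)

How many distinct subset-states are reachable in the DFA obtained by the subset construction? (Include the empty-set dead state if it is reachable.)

4

Start state of the DFA: {q0, q4} (ε-closure of the NFA start).
{q0, q4} --0--> {q0, q1, q2, q3, q4}  [new]
{q0, q4} --1--> {q0, q1, q2, q4, q5}  [new]
{q0, q4} --2--> {q0, q1, q2, q3, q4}  [seen]
{q0, q1, q2, q3, q4} --0--> {q0, q1, q2, q3, q4, q5}  [new]
{q0, q1, q2, q3, q4} --1--> {q0, q1, q2, q4, q5}  [seen]
{q0, q1, q2, q3, q4} --2--> {q0, q1, q2, q3, q4, q5}  [seen]
{q0, q1, q2, q4, q5} --0--> {q0, q1, q2, q3, q4, q5}  [seen]
{q0, q1, q2, q4, q5} --1--> {q0, q1, q2, q3, q4, q5}  [seen]
{q0, q1, q2, q4, q5} --2--> {q0, q1, q2, q3, q4, q5}  [seen]
{q0, q1, q2, q3, q4, q5} --0--> {q0, q1, q2, q3, q4, q5}  [seen]
{q0, q1, q2, q3, q4, q5} --1--> {q0, q1, q2, q3, q4, q5}  [seen]
{q0, q1, q2, q3, q4, q5} --2--> {q0, q1, q2, q3, q4, q5}  [seen]
Reachable DFA states: {q0, q4}, {q0, q1, q2, q3, q4}, {q0, q1, q2, q4, q5}, {q0, q1, q2, q3, q4, q5}.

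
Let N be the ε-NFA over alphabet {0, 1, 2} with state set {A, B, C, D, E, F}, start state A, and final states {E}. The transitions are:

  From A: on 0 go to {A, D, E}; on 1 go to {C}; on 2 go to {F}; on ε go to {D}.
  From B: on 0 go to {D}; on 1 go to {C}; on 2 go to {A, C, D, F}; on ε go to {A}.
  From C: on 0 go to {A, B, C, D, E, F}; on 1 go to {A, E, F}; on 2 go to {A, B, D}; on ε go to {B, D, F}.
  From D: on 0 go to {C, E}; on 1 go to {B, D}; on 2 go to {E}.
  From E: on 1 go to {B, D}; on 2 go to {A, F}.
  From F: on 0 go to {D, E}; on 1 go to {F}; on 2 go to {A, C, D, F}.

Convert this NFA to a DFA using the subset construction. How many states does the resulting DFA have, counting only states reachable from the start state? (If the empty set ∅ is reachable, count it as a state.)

Start state of the DFA: {A, D} (ε-closure of the NFA start).
{A, D} --0--> {A, B, C, D, E, F}  [new]
{A, D} --1--> {A, B, C, D, F}  [new]
{A, D} --2--> {E, F}  [new]
{A, B, C, D, E, F} --0--> {A, B, C, D, E, F}  [seen]
{A, B, C, D, E, F} --1--> {A, B, C, D, E, F}  [seen]
{A, B, C, D, E, F} --2--> {A, B, C, D, E, F}  [seen]
{A, B, C, D, F} --0--> {A, B, C, D, E, F}  [seen]
{A, B, C, D, F} --1--> {A, B, C, D, E, F}  [seen]
{A, B, C, D, F} --2--> {A, B, C, D, E, F}  [seen]
{E, F} --0--> {D, E}  [new]
{E, F} --1--> {A, B, D, F}  [new]
{E, F} --2--> {A, B, C, D, F}  [seen]
{D, E} --0--> {A, B, C, D, E, F}  [seen]
{D, E} --1--> {A, B, D}  [new]
{D, E} --2--> {A, D, E, F}  [new]
{A, B, D, F} --0--> {A, B, C, D, E, F}  [seen]
{A, B, D, F} --1--> {A, B, C, D, F}  [seen]
{A, B, D, F} --2--> {A, B, C, D, E, F}  [seen]
{A, B, D} --0--> {A, B, C, D, E, F}  [seen]
{A, B, D} --1--> {A, B, C, D, F}  [seen]
{A, B, D} --2--> {A, B, C, D, E, F}  [seen]
{A, D, E, F} --0--> {A, B, C, D, E, F}  [seen]
{A, D, E, F} --1--> {A, B, C, D, F}  [seen]
{A, D, E, F} --2--> {A, B, C, D, E, F}  [seen]
Reachable DFA states: {A, D}, {A, B, C, D, E, F}, {A, B, C, D, F}, {E, F}, {D, E}, {A, B, D, F}, {A, B, D}, {A, D, E, F}.

8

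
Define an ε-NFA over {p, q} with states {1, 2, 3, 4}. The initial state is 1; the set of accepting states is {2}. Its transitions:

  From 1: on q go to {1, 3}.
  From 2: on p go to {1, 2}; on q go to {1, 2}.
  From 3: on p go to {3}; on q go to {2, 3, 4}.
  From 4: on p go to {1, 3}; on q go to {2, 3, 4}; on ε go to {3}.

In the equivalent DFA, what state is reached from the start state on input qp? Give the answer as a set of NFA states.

Start: {1}.
δ(1,q) = {1, 3}.
Union: {1, 3}.
After q: {1, 3}.
δ(1,p) = ∅; δ(3,p) = {3}.
Union: {3}.
After p: {3}.

{3}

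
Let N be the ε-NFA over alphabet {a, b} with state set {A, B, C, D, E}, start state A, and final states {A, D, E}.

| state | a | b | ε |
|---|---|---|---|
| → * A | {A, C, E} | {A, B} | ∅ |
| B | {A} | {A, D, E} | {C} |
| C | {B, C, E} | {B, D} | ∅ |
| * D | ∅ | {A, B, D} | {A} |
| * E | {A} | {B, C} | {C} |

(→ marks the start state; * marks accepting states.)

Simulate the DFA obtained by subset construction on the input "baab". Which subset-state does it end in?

{A, B, C, D, E}

Start: {A}.
δ(A,b) = {A, B}.
Union: {A, B}.
ε-closure gives {A, B, C}.
After b: {A, B, C}.
δ(A,a) = {A, C, E}; δ(B,a) = {A}; δ(C,a) = {B, C, E}.
Union: {A, B, C, E}.
After a: {A, B, C, E}.
δ(A,a) = {A, C, E}; δ(B,a) = {A}; δ(C,a) = {B, C, E}; δ(E,a) = {A}.
Union: {A, B, C, E}.
After a: {A, B, C, E}.
δ(A,b) = {A, B}; δ(B,b) = {A, D, E}; δ(C,b) = {B, D}; δ(E,b) = {B, C}.
Union: {A, B, C, D, E}.
After b: {A, B, C, D, E}.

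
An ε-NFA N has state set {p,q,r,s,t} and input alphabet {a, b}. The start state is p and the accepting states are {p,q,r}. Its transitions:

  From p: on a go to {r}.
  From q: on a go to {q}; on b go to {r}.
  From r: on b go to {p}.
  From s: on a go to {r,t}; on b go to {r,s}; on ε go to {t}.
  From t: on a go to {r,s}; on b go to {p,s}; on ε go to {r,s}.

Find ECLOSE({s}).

{r,s,t}

Begin with {s}.
s →ε {t}; add t.
t →ε {r,s}; add r.
ε-closure = {r,s,t}.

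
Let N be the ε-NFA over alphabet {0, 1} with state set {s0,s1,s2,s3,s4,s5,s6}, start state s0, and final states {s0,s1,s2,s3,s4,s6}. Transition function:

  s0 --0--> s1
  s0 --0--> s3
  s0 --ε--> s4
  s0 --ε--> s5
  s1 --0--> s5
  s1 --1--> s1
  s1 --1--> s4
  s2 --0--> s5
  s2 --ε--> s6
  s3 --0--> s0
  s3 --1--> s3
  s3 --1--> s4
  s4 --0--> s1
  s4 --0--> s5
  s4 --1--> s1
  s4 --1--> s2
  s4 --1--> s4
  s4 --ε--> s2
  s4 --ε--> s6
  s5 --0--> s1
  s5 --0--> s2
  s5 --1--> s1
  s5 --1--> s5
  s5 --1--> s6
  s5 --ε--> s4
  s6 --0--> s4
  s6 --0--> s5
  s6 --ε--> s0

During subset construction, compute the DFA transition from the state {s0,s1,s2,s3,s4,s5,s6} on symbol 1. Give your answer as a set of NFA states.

δ(s0,1) = ∅; δ(s1,1) = {s1,s4}; δ(s2,1) = ∅; δ(s3,1) = {s3,s4}; δ(s4,1) = {s1,s2,s4}; δ(s5,1) = {s1,s5,s6}; δ(s6,1) = ∅.
Union: {s1,s2,s3,s4,s5,s6}.
ε-closure gives {s0,s1,s2,s3,s4,s5,s6}.

{s0,s1,s2,s3,s4,s5,s6}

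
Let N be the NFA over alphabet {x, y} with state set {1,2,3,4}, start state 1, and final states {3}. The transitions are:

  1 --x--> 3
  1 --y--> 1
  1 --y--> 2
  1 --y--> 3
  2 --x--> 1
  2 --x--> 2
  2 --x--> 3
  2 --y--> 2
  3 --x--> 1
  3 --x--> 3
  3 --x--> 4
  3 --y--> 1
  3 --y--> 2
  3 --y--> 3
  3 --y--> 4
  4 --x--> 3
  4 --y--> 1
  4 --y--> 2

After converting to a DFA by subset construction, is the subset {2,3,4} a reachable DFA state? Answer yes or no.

Start state of the DFA: {1}.
{1} --x--> {3}  [new]
{1} --y--> {1,2,3}  [new]
{3} --x--> {1,3,4}  [new]
{3} --y--> {1,2,3,4}  [new]
{1,2,3} --x--> {1,2,3,4}  [seen]
{1,2,3} --y--> {1,2,3,4}  [seen]
{1,3,4} --x--> {1,3,4}  [seen]
{1,3,4} --y--> {1,2,3,4}  [seen]
{1,2,3,4} --x--> {1,2,3,4}  [seen]
{1,2,3,4} --y--> {1,2,3,4}  [seen]
Reachable DFA states: {1}, {3}, {1,2,3}, {1,3,4}, {1,2,3,4}.
{2,3,4} is not among them.

no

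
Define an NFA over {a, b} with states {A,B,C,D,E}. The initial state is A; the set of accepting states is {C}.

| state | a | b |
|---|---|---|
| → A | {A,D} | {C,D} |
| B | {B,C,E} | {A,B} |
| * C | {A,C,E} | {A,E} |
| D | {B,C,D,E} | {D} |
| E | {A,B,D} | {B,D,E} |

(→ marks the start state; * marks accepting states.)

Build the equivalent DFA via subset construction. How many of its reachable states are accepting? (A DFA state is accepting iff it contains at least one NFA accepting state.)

3

Start state of the DFA: {A}.
{A} --a--> {A,D}  [new]
{A} --b--> {C,D}  [new]
{A,D} --a--> {A,B,C,D,E}  [new]
{A,D} --b--> {C,D}  [seen]
{C,D} --a--> {A,B,C,D,E}  [seen]
{C,D} --b--> {A,D,E}  [new]
{A,B,C,D,E} --a--> {A,B,C,D,E}  [seen]
{A,B,C,D,E} --b--> {A,B,C,D,E}  [seen]
{A,D,E} --a--> {A,B,C,D,E}  [seen]
{A,D,E} --b--> {B,C,D,E}  [new]
{B,C,D,E} --a--> {A,B,C,D,E}  [seen]
{B,C,D,E} --b--> {A,B,D,E}  [new]
{A,B,D,E} --a--> {A,B,C,D,E}  [seen]
{A,B,D,E} --b--> {A,B,C,D,E}  [seen]
Reachable DFA states: {A}, {A,D}, {C,D}, {A,B,C,D,E}, {A,D,E}, {B,C,D,E}, {A,B,D,E}.
Accepting DFA states (contain an NFA accepting state): {C,D}, {A,B,C,D,E}, {B,C,D,E}.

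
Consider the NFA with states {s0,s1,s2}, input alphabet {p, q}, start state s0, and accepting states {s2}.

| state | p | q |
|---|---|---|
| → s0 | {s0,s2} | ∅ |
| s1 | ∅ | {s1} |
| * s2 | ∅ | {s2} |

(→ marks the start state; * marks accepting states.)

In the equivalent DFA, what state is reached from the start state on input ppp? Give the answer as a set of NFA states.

Start: {s0}.
δ(s0,p) = {s0,s2}.
Union: {s0,s2}.
After p: {s0,s2}.
δ(s0,p) = {s0,s2}; δ(s2,p) = ∅.
Union: {s0,s2}.
After p: {s0,s2}.
δ(s0,p) = {s0,s2}; δ(s2,p) = ∅.
Union: {s0,s2}.
After p: {s0,s2}.

{s0,s2}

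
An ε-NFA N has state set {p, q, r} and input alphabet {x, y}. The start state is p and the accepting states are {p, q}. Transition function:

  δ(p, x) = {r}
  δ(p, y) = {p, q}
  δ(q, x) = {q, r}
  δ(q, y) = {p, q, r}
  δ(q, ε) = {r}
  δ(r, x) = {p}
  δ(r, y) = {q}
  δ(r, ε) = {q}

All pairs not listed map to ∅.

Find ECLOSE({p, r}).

Begin with {p, r}.
r →ε {q}; add q.
ε-closure = {p, q, r}.

{p, q, r}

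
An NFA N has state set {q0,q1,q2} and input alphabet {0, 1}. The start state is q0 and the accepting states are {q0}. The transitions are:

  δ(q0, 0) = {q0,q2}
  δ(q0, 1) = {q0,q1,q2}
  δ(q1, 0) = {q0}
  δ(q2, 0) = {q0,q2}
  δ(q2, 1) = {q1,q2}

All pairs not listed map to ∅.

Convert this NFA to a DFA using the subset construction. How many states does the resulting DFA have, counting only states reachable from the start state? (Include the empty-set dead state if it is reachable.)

Start state of the DFA: {q0}.
{q0} --0--> {q0,q2}  [new]
{q0} --1--> {q0,q1,q2}  [new]
{q0,q2} --0--> {q0,q2}  [seen]
{q0,q2} --1--> {q0,q1,q2}  [seen]
{q0,q1,q2} --0--> {q0,q2}  [seen]
{q0,q1,q2} --1--> {q0,q1,q2}  [seen]
Reachable DFA states: {q0}, {q0,q2}, {q0,q1,q2}.

3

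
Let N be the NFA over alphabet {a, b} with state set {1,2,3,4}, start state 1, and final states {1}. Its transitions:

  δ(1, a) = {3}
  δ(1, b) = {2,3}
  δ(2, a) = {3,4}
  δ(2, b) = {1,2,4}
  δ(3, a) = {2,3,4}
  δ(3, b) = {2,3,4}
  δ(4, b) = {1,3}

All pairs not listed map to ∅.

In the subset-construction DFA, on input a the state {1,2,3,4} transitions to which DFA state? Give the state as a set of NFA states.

δ(1,a) = {3}; δ(2,a) = {3,4}; δ(3,a) = {2,3,4}; δ(4,a) = ∅.
Union: {2,3,4}.

{2,3,4}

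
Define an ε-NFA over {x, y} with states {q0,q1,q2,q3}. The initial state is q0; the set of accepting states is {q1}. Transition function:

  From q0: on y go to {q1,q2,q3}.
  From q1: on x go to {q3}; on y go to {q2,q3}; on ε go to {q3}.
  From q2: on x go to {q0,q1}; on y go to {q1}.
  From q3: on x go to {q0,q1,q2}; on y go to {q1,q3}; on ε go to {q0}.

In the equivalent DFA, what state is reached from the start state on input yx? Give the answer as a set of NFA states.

{q0,q1,q2,q3}

Start: {q0}.
δ(q0,y) = {q1,q2,q3}.
Union: {q1,q2,q3}.
ε-closure gives {q0,q1,q2,q3}.
After y: {q0,q1,q2,q3}.
δ(q0,x) = ∅; δ(q1,x) = {q3}; δ(q2,x) = {q0,q1}; δ(q3,x) = {q0,q1,q2}.
Union: {q0,q1,q2,q3}.
After x: {q0,q1,q2,q3}.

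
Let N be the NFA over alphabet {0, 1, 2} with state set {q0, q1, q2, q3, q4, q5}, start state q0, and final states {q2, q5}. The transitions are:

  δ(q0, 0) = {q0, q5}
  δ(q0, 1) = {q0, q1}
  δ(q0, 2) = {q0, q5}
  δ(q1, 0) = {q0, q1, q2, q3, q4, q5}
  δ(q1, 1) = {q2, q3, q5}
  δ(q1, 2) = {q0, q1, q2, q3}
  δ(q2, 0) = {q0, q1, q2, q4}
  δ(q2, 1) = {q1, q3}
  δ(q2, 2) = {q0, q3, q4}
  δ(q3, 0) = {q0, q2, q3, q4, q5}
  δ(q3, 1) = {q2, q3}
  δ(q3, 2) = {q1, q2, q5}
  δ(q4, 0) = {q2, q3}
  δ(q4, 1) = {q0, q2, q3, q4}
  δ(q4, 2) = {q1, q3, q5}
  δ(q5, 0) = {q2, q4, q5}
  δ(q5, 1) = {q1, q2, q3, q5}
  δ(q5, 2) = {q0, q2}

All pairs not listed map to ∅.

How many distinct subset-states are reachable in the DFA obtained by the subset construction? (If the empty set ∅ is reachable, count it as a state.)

9

Start state of the DFA: {q0}.
{q0} --0--> {q0, q5}  [new]
{q0} --1--> {q0, q1}  [new]
{q0} --2--> {q0, q5}  [seen]
{q0, q5} --0--> {q0, q2, q4, q5}  [new]
{q0, q5} --1--> {q0, q1, q2, q3, q5}  [new]
{q0, q5} --2--> {q0, q2, q5}  [new]
{q0, q1} --0--> {q0, q1, q2, q3, q4, q5}  [new]
{q0, q1} --1--> {q0, q1, q2, q3, q5}  [seen]
{q0, q1} --2--> {q0, q1, q2, q3, q5}  [seen]
{q0, q2, q4, q5} --0--> {q0, q1, q2, q3, q4, q5}  [seen]
{q0, q2, q4, q5} --1--> {q0, q1, q2, q3, q4, q5}  [seen]
{q0, q2, q4, q5} --2--> {q0, q1, q2, q3, q4, q5}  [seen]
{q0, q1, q2, q3, q5} --0--> {q0, q1, q2, q3, q4, q5}  [seen]
{q0, q1, q2, q3, q5} --1--> {q0, q1, q2, q3, q5}  [seen]
{q0, q1, q2, q3, q5} --2--> {q0, q1, q2, q3, q4, q5}  [seen]
{q0, q2, q5} --0--> {q0, q1, q2, q4, q5}  [new]
{q0, q2, q5} --1--> {q0, q1, q2, q3, q5}  [seen]
{q0, q2, q5} --2--> {q0, q2, q3, q4, q5}  [new]
{q0, q1, q2, q3, q4, q5} --0--> {q0, q1, q2, q3, q4, q5}  [seen]
{q0, q1, q2, q3, q4, q5} --1--> {q0, q1, q2, q3, q4, q5}  [seen]
{q0, q1, q2, q3, q4, q5} --2--> {q0, q1, q2, q3, q4, q5}  [seen]
{q0, q1, q2, q4, q5} --0--> {q0, q1, q2, q3, q4, q5}  [seen]
{q0, q1, q2, q4, q5} --1--> {q0, q1, q2, q3, q4, q5}  [seen]
{q0, q1, q2, q4, q5} --2--> {q0, q1, q2, q3, q4, q5}  [seen]
{q0, q2, q3, q4, q5} --0--> {q0, q1, q2, q3, q4, q5}  [seen]
{q0, q2, q3, q4, q5} --1--> {q0, q1, q2, q3, q4, q5}  [seen]
{q0, q2, q3, q4, q5} --2--> {q0, q1, q2, q3, q4, q5}  [seen]
Reachable DFA states: {q0}, {q0, q5}, {q0, q1}, {q0, q2, q4, q5}, {q0, q1, q2, q3, q5}, {q0, q2, q5}, {q0, q1, q2, q3, q4, q5}, {q0, q1, q2, q4, q5}, {q0, q2, q3, q4, q5}.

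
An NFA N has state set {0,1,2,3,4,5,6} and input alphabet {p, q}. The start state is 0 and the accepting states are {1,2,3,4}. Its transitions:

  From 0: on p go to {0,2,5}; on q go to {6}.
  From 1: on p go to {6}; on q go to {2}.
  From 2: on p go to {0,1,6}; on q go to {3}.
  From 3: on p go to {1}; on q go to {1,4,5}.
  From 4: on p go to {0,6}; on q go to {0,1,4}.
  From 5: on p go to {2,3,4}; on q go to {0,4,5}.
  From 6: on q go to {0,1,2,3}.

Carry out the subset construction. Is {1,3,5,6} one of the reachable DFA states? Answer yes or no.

Start state of the DFA: {0}.
{0} --p--> {0,2,5}  [new]
{0} --q--> {6}  [new]
{0,2,5} --p--> {0,1,2,3,4,5,6}  [new]
{0,2,5} --q--> {0,3,4,5,6}  [new]
{6} --p--> ∅  [new]
{6} --q--> {0,1,2,3}  [new]
{0,1,2,3,4,5,6} --p--> {0,1,2,3,4,5,6}  [seen]
{0,1,2,3,4,5,6} --q--> {0,1,2,3,4,5,6}  [seen]
{0,3,4,5,6} --p--> {0,1,2,3,4,5,6}  [seen]
{0,3,4,5,6} --q--> {0,1,2,3,4,5,6}  [seen]
∅ --p--> ∅  [seen]
∅ --q--> ∅  [seen]
{0,1,2,3} --p--> {0,1,2,5,6}  [new]
{0,1,2,3} --q--> {1,2,3,4,5,6}  [new]
{0,1,2,5,6} --p--> {0,1,2,3,4,5,6}  [seen]
{0,1,2,5,6} --q--> {0,1,2,3,4,5,6}  [seen]
{1,2,3,4,5,6} --p--> {0,1,2,3,4,6}  [new]
{1,2,3,4,5,6} --q--> {0,1,2,3,4,5}  [new]
{0,1,2,3,4,6} --p--> {0,1,2,5,6}  [seen]
{0,1,2,3,4,6} --q--> {0,1,2,3,4,5,6}  [seen]
{0,1,2,3,4,5} --p--> {0,1,2,3,4,5,6}  [seen]
{0,1,2,3,4,5} --q--> {0,1,2,3,4,5,6}  [seen]
Reachable DFA states: {0}, {0,2,5}, {6}, {0,1,2,3,4,5,6}, {0,3,4,5,6}, ∅, {0,1,2,3}, {0,1,2,5,6}, {1,2,3,4,5,6}, {0,1,2,3,4,6}, {0,1,2,3,4,5}.
{1,3,5,6} is not among them.

no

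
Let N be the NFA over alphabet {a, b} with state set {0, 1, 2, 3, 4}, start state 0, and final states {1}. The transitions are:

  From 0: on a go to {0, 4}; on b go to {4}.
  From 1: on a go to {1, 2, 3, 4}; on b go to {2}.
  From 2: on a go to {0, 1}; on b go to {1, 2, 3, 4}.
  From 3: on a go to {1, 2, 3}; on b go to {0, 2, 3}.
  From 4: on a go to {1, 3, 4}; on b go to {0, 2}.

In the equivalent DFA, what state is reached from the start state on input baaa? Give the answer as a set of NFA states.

Start: {0}.
δ(0,b) = {4}.
Union: {4}.
After b: {4}.
δ(4,a) = {1, 3, 4}.
Union: {1, 3, 4}.
After a: {1, 3, 4}.
δ(1,a) = {1, 2, 3, 4}; δ(3,a) = {1, 2, 3}; δ(4,a) = {1, 3, 4}.
Union: {1, 2, 3, 4}.
After a: {1, 2, 3, 4}.
δ(1,a) = {1, 2, 3, 4}; δ(2,a) = {0, 1}; δ(3,a) = {1, 2, 3}; δ(4,a) = {1, 3, 4}.
Union: {0, 1, 2, 3, 4}.
After a: {0, 1, 2, 3, 4}.

{0, 1, 2, 3, 4}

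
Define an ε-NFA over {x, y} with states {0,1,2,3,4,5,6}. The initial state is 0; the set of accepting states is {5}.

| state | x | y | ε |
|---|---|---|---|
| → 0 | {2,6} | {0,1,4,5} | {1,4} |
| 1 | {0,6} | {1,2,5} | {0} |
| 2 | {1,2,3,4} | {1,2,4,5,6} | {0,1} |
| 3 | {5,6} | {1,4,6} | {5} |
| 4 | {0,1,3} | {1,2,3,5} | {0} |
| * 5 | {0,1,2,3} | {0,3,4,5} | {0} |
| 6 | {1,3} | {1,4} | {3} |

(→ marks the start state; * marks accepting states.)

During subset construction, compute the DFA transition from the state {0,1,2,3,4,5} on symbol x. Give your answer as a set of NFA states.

δ(0,x) = {2,6}; δ(1,x) = {0,6}; δ(2,x) = {1,2,3,4}; δ(3,x) = {5,6}; δ(4,x) = {0,1,3}; δ(5,x) = {0,1,2,3}.
Union: {0,1,2,3,4,5,6}.

{0,1,2,3,4,5,6}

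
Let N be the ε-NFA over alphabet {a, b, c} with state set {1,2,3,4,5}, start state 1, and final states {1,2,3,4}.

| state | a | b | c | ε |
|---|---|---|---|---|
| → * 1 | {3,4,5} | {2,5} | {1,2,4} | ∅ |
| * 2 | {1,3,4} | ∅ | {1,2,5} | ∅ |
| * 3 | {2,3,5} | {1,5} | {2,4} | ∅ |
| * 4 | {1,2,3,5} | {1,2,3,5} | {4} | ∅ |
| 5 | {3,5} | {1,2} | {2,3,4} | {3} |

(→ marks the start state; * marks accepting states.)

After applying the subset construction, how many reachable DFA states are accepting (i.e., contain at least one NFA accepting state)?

7

Start state of the DFA: {1} (ε-closure of the NFA start).
{1} --a--> {3,4,5}  [new]
{1} --b--> {2,3,5}  [new]
{1} --c--> {1,2,4}  [new]
{3,4,5} --a--> {1,2,3,5}  [new]
{3,4,5} --b--> {1,2,3,5}  [seen]
{3,4,5} --c--> {2,3,4}  [new]
{2,3,5} --a--> {1,2,3,4,5}  [new]
{2,3,5} --b--> {1,2,3,5}  [seen]
{2,3,5} --c--> {1,2,3,4,5}  [seen]
{1,2,4} --a--> {1,2,3,4,5}  [seen]
{1,2,4} --b--> {1,2,3,5}  [seen]
{1,2,4} --c--> {1,2,3,4,5}  [seen]
{1,2,3,5} --a--> {1,2,3,4,5}  [seen]
{1,2,3,5} --b--> {1,2,3,5}  [seen]
{1,2,3,5} --c--> {1,2,3,4,5}  [seen]
{2,3,4} --a--> {1,2,3,4,5}  [seen]
{2,3,4} --b--> {1,2,3,5}  [seen]
{2,3,4} --c--> {1,2,3,4,5}  [seen]
{1,2,3,4,5} --a--> {1,2,3,4,5}  [seen]
{1,2,3,4,5} --b--> {1,2,3,5}  [seen]
{1,2,3,4,5} --c--> {1,2,3,4,5}  [seen]
Reachable DFA states: {1}, {3,4,5}, {2,3,5}, {1,2,4}, {1,2,3,5}, {2,3,4}, {1,2,3,4,5}.
Accepting DFA states (contain an NFA accepting state): {1}, {3,4,5}, {2,3,5}, {1,2,4}, {1,2,3,5}, {2,3,4}, {1,2,3,4,5}.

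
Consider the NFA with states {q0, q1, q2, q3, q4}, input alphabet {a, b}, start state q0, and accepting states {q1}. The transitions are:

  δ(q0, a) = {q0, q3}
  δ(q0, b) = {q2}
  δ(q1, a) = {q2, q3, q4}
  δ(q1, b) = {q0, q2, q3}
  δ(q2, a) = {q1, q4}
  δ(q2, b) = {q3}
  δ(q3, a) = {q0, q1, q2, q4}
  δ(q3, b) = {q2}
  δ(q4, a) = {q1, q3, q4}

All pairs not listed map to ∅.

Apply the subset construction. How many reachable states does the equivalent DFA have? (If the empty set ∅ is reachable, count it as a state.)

Start state of the DFA: {q0}.
{q0} --a--> {q0, q3}  [new]
{q0} --b--> {q2}  [new]
{q0, q3} --a--> {q0, q1, q2, q3, q4}  [new]
{q0, q3} --b--> {q2}  [seen]
{q2} --a--> {q1, q4}  [new]
{q2} --b--> {q3}  [new]
{q0, q1, q2, q3, q4} --a--> {q0, q1, q2, q3, q4}  [seen]
{q0, q1, q2, q3, q4} --b--> {q0, q2, q3}  [new]
{q1, q4} --a--> {q1, q2, q3, q4}  [new]
{q1, q4} --b--> {q0, q2, q3}  [seen]
{q3} --a--> {q0, q1, q2, q4}  [new]
{q3} --b--> {q2}  [seen]
{q0, q2, q3} --a--> {q0, q1, q2, q3, q4}  [seen]
{q0, q2, q3} --b--> {q2, q3}  [new]
{q1, q2, q3, q4} --a--> {q0, q1, q2, q3, q4}  [seen]
{q1, q2, q3, q4} --b--> {q0, q2, q3}  [seen]
{q0, q1, q2, q4} --a--> {q0, q1, q2, q3, q4}  [seen]
{q0, q1, q2, q4} --b--> {q0, q2, q3}  [seen]
{q2, q3} --a--> {q0, q1, q2, q4}  [seen]
{q2, q3} --b--> {q2, q3}  [seen]
Reachable DFA states: {q0}, {q0, q3}, {q2}, {q0, q1, q2, q3, q4}, {q1, q4}, {q3}, {q0, q2, q3}, {q1, q2, q3, q4}, {q0, q1, q2, q4}, {q2, q3}.

10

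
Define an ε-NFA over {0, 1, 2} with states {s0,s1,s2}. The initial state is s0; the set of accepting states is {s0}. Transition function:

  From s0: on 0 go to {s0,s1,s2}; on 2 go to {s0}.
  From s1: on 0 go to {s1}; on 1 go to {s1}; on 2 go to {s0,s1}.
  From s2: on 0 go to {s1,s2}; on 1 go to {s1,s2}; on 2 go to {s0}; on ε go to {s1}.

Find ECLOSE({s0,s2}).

{s0,s1,s2}

Begin with {s0,s2}.
s2 →ε {s1}; add s1.
ε-closure = {s0,s1,s2}.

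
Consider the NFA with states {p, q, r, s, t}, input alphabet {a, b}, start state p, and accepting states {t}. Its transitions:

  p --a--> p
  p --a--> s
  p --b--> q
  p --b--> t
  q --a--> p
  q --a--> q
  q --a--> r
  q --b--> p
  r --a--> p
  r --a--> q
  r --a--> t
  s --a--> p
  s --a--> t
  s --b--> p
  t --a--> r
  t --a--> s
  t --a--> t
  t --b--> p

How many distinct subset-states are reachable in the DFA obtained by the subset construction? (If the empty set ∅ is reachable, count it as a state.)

7

Start state of the DFA: {p}.
{p} --a--> {p, s}  [new]
{p} --b--> {q, t}  [new]
{p, s} --a--> {p, s, t}  [new]
{p, s} --b--> {p, q, t}  [new]
{q, t} --a--> {p, q, r, s, t}  [new]
{q, t} --b--> {p}  [seen]
{p, s, t} --a--> {p, r, s, t}  [new]
{p, s, t} --b--> {p, q, t}  [seen]
{p, q, t} --a--> {p, q, r, s, t}  [seen]
{p, q, t} --b--> {p, q, t}  [seen]
{p, q, r, s, t} --a--> {p, q, r, s, t}  [seen]
{p, q, r, s, t} --b--> {p, q, t}  [seen]
{p, r, s, t} --a--> {p, q, r, s, t}  [seen]
{p, r, s, t} --b--> {p, q, t}  [seen]
Reachable DFA states: {p}, {p, s}, {q, t}, {p, s, t}, {p, q, t}, {p, q, r, s, t}, {p, r, s, t}.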